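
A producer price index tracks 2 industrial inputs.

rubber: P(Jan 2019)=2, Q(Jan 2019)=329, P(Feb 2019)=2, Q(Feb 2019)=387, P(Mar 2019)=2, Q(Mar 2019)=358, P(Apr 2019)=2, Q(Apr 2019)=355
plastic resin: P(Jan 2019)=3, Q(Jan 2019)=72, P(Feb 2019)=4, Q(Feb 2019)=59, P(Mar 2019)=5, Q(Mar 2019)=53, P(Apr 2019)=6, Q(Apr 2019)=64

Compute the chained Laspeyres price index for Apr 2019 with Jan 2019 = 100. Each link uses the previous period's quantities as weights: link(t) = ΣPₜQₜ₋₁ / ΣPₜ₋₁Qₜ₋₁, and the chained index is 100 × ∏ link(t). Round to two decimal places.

120.75

Link Jan 2019→Feb 2019:
ΣP(Feb 2019)Q(Jan 2019) = 2×329 + 4×72 = 658 + 288 = 946
ΣP(Jan 2019)Q(Jan 2019) = 2×329 + 3×72 = 658 + 216 = 874
link = 946/874 = 1.082380
Link Feb 2019→Mar 2019:
ΣP(Mar 2019)Q(Feb 2019) = 2×387 + 5×59 = 774 + 295 = 1069
ΣP(Feb 2019)Q(Feb 2019) = 2×387 + 4×59 = 774 + 236 = 1010
link = 1069/1010 = 1.058416
Link Mar 2019→Apr 2019:
ΣP(Apr 2019)Q(Mar 2019) = 2×358 + 6×53 = 716 + 318 = 1034
ΣP(Mar 2019)Q(Mar 2019) = 2×358 + 5×53 = 716 + 265 = 981
link = 1034/981 = 1.054027
Chained index = 100 × 1.082380 × 1.058416 × 1.054027 = 120.7501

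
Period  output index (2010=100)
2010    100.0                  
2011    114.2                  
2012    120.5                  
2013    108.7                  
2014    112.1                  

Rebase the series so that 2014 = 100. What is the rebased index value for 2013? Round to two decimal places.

96.97

Rebased(2013) = 108.7 / 112.1 × 100 = 96.9670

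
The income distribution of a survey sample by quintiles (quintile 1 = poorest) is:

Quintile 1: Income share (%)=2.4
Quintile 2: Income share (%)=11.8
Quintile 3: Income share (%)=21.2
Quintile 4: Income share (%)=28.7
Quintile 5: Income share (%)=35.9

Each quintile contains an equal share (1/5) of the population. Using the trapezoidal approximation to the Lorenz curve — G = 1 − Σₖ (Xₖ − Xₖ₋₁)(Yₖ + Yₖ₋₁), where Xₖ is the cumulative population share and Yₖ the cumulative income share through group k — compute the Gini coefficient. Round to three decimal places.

Cumulative income shares Yₖ: 0.0240, 0.1420, 0.3540, 0.6410, 1.0000
Σ (Xₖ−Xₖ₋₁)(Yₖ+Yₖ₋₁) = (1/5)(0.0240+0.0000) + (1/5)(0.1420+0.0240) + (1/5)(0.3540+0.1420) + (1/5)(0.6410+0.3540) + (1/5)(1.0000+0.6410)
  = 0.0048 + 0.0332 + 0.0992 + 0.1990 + 0.3282 = 0.6644
G = 1 − 0.6644 = 0.3356

0.336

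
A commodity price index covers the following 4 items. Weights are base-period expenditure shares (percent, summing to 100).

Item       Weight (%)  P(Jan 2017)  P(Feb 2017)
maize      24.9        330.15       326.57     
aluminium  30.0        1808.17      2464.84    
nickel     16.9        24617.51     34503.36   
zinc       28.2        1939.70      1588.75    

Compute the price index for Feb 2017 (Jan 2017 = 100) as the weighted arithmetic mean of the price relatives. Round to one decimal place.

112.3

maize: 24.9 × (326.57/330.15) = 24.9 × 0.989156 = 24.6300
aluminium: 30.0 × (2464.84/1808.17) = 30.0 × 1.363168 = 40.8950
nickel: 16.9 × (34503.36/24617.51) = 16.9 × 1.401578 = 23.6867
zinc: 28.2 × (1588.75/1939.70) = 28.2 × 0.819070 = 23.0978
Index = Σ wᵢ·(p₁ᵢ/p₀ᵢ) = 24.6300 + 40.8950 + 23.6867 + 23.0978 = 112.3095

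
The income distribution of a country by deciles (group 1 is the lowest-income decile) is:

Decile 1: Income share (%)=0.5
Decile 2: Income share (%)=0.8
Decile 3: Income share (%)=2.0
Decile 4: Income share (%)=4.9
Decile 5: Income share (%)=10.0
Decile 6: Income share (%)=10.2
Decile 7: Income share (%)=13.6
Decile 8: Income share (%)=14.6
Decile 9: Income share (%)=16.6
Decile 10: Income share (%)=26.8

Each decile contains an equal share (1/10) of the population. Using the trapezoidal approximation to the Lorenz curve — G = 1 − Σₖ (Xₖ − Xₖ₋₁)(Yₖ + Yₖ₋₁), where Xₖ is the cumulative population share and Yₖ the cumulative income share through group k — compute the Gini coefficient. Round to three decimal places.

0.437

Cumulative income shares Yₖ: 0.0050, 0.0130, 0.0330, 0.0820, 0.1820, 0.2840, 0.4200, 0.5660, 0.7320, 1.0000
Σ (Xₖ−Xₖ₋₁)(Yₖ+Yₖ₋₁) = (1/10)(0.0050+0.0000) + (1/10)(0.0130+0.0050) + (1/10)(0.0330+0.0130) + (1/10)(0.0820+0.0330) + (1/10)(0.1820+0.0820) + (1/10)(0.2840+0.1820) + (1/10)(0.4200+0.2840) + (1/10)(0.5660+0.4200) + (1/10)(0.7320+0.5660) + (1/10)(1.0000+0.7320)
  = 0.0005 + 0.0018 + 0.0046 + 0.0115 + 0.0264 + 0.0466 + 0.0704 + 0.0986 + 0.1298 + 0.1732 = 0.5634
G = 1 − 0.5634 = 0.4366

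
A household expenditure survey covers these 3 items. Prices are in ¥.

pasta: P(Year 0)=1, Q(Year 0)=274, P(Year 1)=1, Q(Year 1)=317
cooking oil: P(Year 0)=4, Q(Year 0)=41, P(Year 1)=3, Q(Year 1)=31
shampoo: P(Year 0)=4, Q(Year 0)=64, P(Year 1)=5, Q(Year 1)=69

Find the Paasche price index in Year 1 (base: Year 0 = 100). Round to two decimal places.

105.30

Paasche price index uses current-period quantities as weights.
ΣP(Year 1)·Q(Year 1) = 1×317 + 3×31 + 5×69 = 317 + 93 + 345 = 755
ΣP(Year 0)·Q(Year 1) = 1×317 + 4×31 + 4×69 = 317 + 124 + 276 = 717
Index = 755 / 717 × 100 = 105.2999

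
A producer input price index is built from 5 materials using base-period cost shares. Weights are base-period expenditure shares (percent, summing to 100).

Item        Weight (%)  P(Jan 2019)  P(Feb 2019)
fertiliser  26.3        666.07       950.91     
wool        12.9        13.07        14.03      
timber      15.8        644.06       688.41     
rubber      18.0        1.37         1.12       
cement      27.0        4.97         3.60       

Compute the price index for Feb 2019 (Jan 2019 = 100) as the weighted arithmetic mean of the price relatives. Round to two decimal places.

fertiliser: 26.3 × (950.91/666.07) = 26.3 × 1.427643 = 37.5470
wool: 12.9 × (14.03/13.07) = 12.9 × 1.073451 = 13.8475
timber: 15.8 × (688.41/644.06) = 15.8 × 1.068860 = 16.8880
rubber: 18.0 × (1.12/1.37) = 18.0 × 0.817518 = 14.7153
cement: 27.0 × (3.60/4.97) = 27.0 × 0.724346 = 19.5573
Index = Σ wᵢ·(p₁ᵢ/p₀ᵢ) = 37.5470 + 13.8475 + 16.8880 + 14.7153 + 19.5573 = 102.5552

102.56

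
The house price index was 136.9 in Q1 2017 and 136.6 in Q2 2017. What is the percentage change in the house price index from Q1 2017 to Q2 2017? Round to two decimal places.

-0.22%

Change = (136.6 − 136.9) / 136.9 × 100
       = -0.3 / 136.9 × 100 = -0.2191%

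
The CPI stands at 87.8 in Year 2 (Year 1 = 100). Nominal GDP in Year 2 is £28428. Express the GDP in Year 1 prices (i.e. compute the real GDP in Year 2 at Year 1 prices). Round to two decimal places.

32378.13

Real = Nominal ÷ (Index/100) = 28428 ÷ (87.8/100)
     = 28428 ÷ 0.878 = 32378.1321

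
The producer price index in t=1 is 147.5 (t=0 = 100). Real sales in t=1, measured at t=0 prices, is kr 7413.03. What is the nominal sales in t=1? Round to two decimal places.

Nominal = Real × (Index/100) = 7413.03 × (147.5/100)
        = 7413.03 × 1.475 = 10934.2193

10934.22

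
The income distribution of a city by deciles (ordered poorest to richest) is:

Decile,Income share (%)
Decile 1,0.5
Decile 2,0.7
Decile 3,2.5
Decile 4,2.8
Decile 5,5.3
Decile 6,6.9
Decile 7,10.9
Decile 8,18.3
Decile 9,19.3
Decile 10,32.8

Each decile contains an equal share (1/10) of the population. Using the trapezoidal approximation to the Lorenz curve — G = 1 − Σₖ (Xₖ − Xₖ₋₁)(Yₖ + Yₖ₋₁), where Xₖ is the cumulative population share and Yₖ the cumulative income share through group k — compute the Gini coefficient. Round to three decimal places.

0.526

Cumulative income shares Yₖ: 0.0050, 0.0120, 0.0370, 0.0650, 0.1180, 0.1870, 0.2960, 0.4790, 0.6720, 1.0000
Σ (Xₖ−Xₖ₋₁)(Yₖ+Yₖ₋₁) = (1/10)(0.0050+0.0000) + (1/10)(0.0120+0.0050) + (1/10)(0.0370+0.0120) + (1/10)(0.0650+0.0370) + (1/10)(0.1180+0.0650) + (1/10)(0.1870+0.1180) + (1/10)(0.2960+0.1870) + (1/10)(0.4790+0.2960) + (1/10)(0.6720+0.4790) + (1/10)(1.0000+0.6720)
  = 0.0005 + 0.0017 + 0.0049 + 0.0102 + 0.0183 + 0.0305 + 0.0483 + 0.0775 + 0.1151 + 0.1672 = 0.4742
G = 1 − 0.4742 = 0.5258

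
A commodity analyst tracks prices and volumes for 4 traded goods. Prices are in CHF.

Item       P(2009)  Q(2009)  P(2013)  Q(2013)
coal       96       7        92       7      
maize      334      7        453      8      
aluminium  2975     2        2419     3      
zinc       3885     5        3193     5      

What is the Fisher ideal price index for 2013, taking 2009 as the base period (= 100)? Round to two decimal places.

86.73

Laspeyres component (base-period weights):
ΣP(2013)Q(2009) = 92×7 + 453×7 + 2419×2 + 3193×5 = 644 + 3171 + 4838 + 15965 = 24618
ΣP(2009)Q(2009) = 96×7 + 334×7 + 2975×2 + 3885×5 = 672 + 2338 + 5950 + 19425 = 28385
L = 24618 / 28385 × 100 = 86.7289
Paasche component (current-period weights):
ΣP(2013)Q(2013) = 92×7 + 453×8 + 2419×3 + 3193×5 = 644 + 3624 + 7257 + 15965 = 27490
ΣP(2009)Q(2013) = 96×7 + 334×8 + 2975×3 + 3885×5 = 672 + 2672 + 8925 + 19425 = 31694
P = 27490 / 31694 × 100 = 86.7357
Fisher = √(L × P) = √(86.7289 × 86.7357) = 86.7323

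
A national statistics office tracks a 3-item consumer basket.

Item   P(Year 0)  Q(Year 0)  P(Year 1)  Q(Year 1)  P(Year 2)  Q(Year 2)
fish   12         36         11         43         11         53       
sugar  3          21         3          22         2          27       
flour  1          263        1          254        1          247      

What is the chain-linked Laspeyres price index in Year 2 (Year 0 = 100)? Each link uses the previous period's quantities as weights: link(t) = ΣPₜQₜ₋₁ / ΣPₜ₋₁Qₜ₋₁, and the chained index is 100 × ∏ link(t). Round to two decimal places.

Link Year 0→Year 1:
ΣP(Year 1)Q(Year 0) = 11×36 + 3×21 + 1×263 = 396 + 63 + 263 = 722
ΣP(Year 0)Q(Year 0) = 12×36 + 3×21 + 1×263 = 432 + 63 + 263 = 758
link = 722/758 = 0.952507
Link Year 1→Year 2:
ΣP(Year 2)Q(Year 1) = 11×43 + 2×22 + 1×254 = 473 + 44 + 254 = 771
ΣP(Year 1)Q(Year 1) = 11×43 + 3×22 + 1×254 = 473 + 66 + 254 = 793
link = 771/793 = 0.972257
Chained index = 100 × 0.952507 × 0.972257 = 92.6081

92.61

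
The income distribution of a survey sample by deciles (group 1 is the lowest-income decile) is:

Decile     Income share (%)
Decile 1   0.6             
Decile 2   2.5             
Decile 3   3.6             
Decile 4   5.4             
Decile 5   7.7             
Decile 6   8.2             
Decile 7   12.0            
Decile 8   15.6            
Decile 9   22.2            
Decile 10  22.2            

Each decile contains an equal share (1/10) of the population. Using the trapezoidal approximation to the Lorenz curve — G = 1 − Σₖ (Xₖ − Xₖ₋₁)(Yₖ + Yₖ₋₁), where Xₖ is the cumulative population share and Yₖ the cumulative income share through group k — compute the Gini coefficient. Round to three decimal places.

Cumulative income shares Yₖ: 0.0060, 0.0310, 0.0670, 0.1210, 0.1980, 0.2800, 0.4000, 0.5560, 0.7780, 1.0000
Σ (Xₖ−Xₖ₋₁)(Yₖ+Yₖ₋₁) = (1/10)(0.0060+0.0000) + (1/10)(0.0310+0.0060) + (1/10)(0.0670+0.0310) + (1/10)(0.1210+0.0670) + (1/10)(0.1980+0.1210) + (1/10)(0.2800+0.1980) + (1/10)(0.4000+0.2800) + (1/10)(0.5560+0.4000) + (1/10)(0.7780+0.5560) + (1/10)(1.0000+0.7780)
  = 0.0006 + 0.0037 + 0.0098 + 0.0188 + 0.0319 + 0.0478 + 0.0680 + 0.0956 + 0.1334 + 0.1778 = 0.5874
G = 1 − 0.5874 = 0.4126

0.413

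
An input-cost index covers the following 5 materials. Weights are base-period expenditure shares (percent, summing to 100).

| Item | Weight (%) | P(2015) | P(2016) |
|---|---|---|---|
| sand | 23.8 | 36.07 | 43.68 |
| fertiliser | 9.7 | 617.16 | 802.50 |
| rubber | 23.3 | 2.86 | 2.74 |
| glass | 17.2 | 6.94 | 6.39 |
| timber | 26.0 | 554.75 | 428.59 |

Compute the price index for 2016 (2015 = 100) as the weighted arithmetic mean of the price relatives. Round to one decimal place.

99.7

sand: 23.8 × (43.68/36.07) = 23.8 × 1.210979 = 28.8213
fertiliser: 9.7 × (802.50/617.16) = 9.7 × 1.300311 = 12.6130
rubber: 23.3 × (2.74/2.86) = 23.3 × 0.958042 = 22.3224
glass: 17.2 × (6.39/6.94) = 17.2 × 0.920749 = 15.8369
timber: 26.0 × (428.59/554.75) = 26.0 × 0.772582 = 20.0871
Index = Σ wᵢ·(p₁ᵢ/p₀ᵢ) = 28.8213 + 12.6130 + 22.3224 + 15.8369 + 20.0871 = 99.6807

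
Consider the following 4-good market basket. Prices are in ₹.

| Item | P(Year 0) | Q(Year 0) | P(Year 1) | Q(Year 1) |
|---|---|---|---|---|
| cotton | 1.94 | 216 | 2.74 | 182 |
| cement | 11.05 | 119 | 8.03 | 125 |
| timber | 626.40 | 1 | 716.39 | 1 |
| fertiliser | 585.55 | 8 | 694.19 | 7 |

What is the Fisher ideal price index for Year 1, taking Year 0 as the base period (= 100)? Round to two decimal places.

110.27

Laspeyres component (base-period weights):
ΣP(Year 1)Q(Year 0) = 2.74×216 + 8.03×119 + 716.39×1 + 694.19×8 = 591.84 + 955.57 + 716.39 + 5553.52 = 7817.32
ΣP(Year 0)Q(Year 0) = 1.94×216 + 11.05×119 + 626.40×1 + 585.55×8 = 419.04 + 1314.95 + 626.4 + 4684.4 = 7044.79
L = 7817.32 / 7044.79 × 100 = 110.9660
Paasche component (current-period weights):
ΣP(Year 1)Q(Year 1) = 2.74×182 + 8.03×125 + 716.39×1 + 694.19×7 = 498.68 + 1003.75 + 716.39 + 4859.33 = 7078.15
ΣP(Year 0)Q(Year 1) = 1.94×182 + 11.05×125 + 626.40×1 + 585.55×7 = 353.08 + 1381.25 + 626.4 + 4098.85 = 6459.58
P = 7078.15 / 6459.58 × 100 = 109.5760
Fisher = √(L × P) = √(110.9660 × 109.5760) = 110.2688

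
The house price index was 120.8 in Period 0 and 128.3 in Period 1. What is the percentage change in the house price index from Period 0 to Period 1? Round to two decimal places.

6.21%

Change = (128.3 − 120.8) / 120.8 × 100
       = 7.5 / 120.8 × 100 = 6.2086%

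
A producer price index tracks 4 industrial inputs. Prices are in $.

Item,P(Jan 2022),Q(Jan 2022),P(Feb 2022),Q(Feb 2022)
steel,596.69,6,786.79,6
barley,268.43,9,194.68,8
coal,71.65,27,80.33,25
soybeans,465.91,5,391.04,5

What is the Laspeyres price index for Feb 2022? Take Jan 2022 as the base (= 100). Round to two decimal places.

103.28

Laspeyres price index uses base-period quantities as weights.
ΣP(Feb 2022)·Q(Jan 2022) = 786.79×6 + 194.68×9 + 80.33×27 + 391.04×5 = 4720.74 + 1752.12 + 2168.91 + 1955.2 = 10596.97
ΣP(Jan 2022)·Q(Jan 2022) = 596.69×6 + 268.43×9 + 71.65×27 + 465.91×5 = 3580.14 + 2415.87 + 1934.55 + 2329.55 = 10260.11
Index = 10596.97 / 10260.11 × 100 = 103.2832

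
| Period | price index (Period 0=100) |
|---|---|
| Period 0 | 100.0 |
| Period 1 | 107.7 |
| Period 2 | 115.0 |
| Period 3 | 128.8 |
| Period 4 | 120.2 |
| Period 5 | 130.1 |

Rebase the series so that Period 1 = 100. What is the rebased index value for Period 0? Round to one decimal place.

Rebased(Period 0) = 100.0 / 107.7 × 100 = 92.8505

92.9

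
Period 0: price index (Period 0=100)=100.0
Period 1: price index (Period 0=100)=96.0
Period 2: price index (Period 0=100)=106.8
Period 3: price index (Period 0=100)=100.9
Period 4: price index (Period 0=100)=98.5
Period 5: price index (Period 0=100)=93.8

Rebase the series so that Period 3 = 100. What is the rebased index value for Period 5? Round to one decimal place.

93.0

Rebased(Period 5) = 93.8 / 100.9 × 100 = 92.9633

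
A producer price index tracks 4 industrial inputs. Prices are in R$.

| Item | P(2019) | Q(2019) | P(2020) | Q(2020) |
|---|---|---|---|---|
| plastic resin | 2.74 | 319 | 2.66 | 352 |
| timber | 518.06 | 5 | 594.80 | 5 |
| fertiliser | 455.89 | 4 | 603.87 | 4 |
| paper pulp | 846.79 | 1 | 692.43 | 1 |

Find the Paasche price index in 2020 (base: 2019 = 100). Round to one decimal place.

Paasche price index uses current-period quantities as weights.
ΣP(2020)·Q(2020) = 2.66×352 + 594.80×5 + 603.87×4 + 692.43×1 = 936.32 + 2974 + 2415.48 + 692.43 = 7018.23
ΣP(2019)·Q(2020) = 2.74×352 + 518.06×5 + 455.89×4 + 846.79×1 = 964.48 + 2590.3 + 1823.56 + 846.79 = 6225.13
Index = 7018.23 / 6225.13 × 100 = 112.7403

112.7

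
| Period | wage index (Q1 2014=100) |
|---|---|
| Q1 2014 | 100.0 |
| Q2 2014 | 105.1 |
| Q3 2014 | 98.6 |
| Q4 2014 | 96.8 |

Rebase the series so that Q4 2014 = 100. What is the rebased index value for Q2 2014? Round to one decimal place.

108.6

Rebased(Q2 2014) = 105.1 / 96.8 × 100 = 108.5744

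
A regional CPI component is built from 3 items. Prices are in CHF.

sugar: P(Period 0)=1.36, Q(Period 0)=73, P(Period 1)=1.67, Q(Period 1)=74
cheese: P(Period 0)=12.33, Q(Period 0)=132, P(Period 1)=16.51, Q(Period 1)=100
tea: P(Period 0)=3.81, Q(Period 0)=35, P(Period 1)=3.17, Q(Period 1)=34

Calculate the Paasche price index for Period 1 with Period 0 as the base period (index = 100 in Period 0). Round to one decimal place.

Paasche price index uses current-period quantities as weights.
ΣP(Period 1)·Q(Period 1) = 1.67×74 + 16.51×100 + 3.17×34 = 123.58 + 1651 + 107.78 = 1882.36
ΣP(Period 0)·Q(Period 1) = 1.36×74 + 12.33×100 + 3.81×34 = 100.64 + 1233 + 129.54 = 1463.18
Index = 1882.36 / 1463.18 × 100 = 128.6486

128.6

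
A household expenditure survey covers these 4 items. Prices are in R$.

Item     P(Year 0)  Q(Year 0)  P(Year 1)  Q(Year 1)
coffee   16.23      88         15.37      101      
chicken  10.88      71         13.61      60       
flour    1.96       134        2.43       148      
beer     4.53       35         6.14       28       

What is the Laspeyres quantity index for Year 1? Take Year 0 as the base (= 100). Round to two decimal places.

103.32

Laspeyres quantity index uses base-period prices as weights.
ΣP(Year 0)·Q(Year 1) = 16.23×101 + 10.88×60 + 1.96×148 + 4.53×28 = 1639.23 + 652.8 + 290.08 + 126.84 = 2708.95
ΣP(Year 0)·Q(Year 0) = 16.23×88 + 10.88×71 + 1.96×134 + 4.53×35 = 1428.24 + 772.48 + 262.64 + 158.55 = 2621.91
Index = 2708.95 / 2621.91 × 100 = 103.3197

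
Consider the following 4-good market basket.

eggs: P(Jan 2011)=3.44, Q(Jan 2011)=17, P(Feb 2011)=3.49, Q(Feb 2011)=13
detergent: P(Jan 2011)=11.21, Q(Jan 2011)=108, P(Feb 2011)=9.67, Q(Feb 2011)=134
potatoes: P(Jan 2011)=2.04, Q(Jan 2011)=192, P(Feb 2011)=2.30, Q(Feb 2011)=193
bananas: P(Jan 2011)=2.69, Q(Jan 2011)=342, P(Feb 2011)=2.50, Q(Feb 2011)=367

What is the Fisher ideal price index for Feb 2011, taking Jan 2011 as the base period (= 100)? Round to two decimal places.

Laspeyres component (base-period weights):
ΣP(Feb 2011)Q(Jan 2011) = 3.49×17 + 9.67×108 + 2.30×192 + 2.50×342 = 59.33 + 1044.36 + 441.6 + 855 = 2400.29
ΣP(Jan 2011)Q(Jan 2011) = 3.44×17 + 11.21×108 + 2.04×192 + 2.69×342 = 58.48 + 1210.68 + 391.68 + 919.98 = 2580.82
L = 2400.29 / 2580.82 × 100 = 93.0049
Paasche component (current-period weights):
ΣP(Feb 2011)Q(Feb 2011) = 3.49×13 + 9.67×134 + 2.30×193 + 2.50×367 = 45.37 + 1295.78 + 443.9 + 917.5 = 2702.55
ΣP(Jan 2011)Q(Feb 2011) = 3.44×13 + 11.21×134 + 2.04×193 + 2.69×367 = 44.72 + 1502.14 + 393.72 + 987.23 = 2927.81
P = 2702.55 / 2927.81 × 100 = 92.3062
Fisher = √(L × P) = √(93.0049 × 92.3062) = 92.6549

92.65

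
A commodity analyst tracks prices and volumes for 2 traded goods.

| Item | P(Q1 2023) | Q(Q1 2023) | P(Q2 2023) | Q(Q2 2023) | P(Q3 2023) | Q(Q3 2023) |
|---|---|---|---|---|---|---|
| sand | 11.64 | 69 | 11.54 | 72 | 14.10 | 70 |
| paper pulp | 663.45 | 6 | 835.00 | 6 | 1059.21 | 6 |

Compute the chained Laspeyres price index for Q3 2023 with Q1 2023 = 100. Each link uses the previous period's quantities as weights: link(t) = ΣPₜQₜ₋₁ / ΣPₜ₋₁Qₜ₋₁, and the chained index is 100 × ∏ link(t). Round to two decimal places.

Link Q1 2023→Q2 2023:
ΣP(Q2 2023)Q(Q1 2023) = 11.54×69 + 835.00×6 = 796.26 + 5010 = 5806.26
ΣP(Q1 2023)Q(Q1 2023) = 11.64×69 + 663.45×6 = 803.16 + 3980.7 = 4783.86
link = 5806.26/4783.86 = 1.213719
Link Q2 2023→Q3 2023:
ΣP(Q3 2023)Q(Q2 2023) = 14.10×72 + 1059.21×6 = 1015.2 + 6355.26 = 7370.46
ΣP(Q2 2023)Q(Q2 2023) = 11.54×72 + 835.00×6 = 830.88 + 5010 = 5840.88
link = 7370.46/5840.88 = 1.261875
Chained index = 100 × 1.213719 × 1.261875 = 153.1561

153.16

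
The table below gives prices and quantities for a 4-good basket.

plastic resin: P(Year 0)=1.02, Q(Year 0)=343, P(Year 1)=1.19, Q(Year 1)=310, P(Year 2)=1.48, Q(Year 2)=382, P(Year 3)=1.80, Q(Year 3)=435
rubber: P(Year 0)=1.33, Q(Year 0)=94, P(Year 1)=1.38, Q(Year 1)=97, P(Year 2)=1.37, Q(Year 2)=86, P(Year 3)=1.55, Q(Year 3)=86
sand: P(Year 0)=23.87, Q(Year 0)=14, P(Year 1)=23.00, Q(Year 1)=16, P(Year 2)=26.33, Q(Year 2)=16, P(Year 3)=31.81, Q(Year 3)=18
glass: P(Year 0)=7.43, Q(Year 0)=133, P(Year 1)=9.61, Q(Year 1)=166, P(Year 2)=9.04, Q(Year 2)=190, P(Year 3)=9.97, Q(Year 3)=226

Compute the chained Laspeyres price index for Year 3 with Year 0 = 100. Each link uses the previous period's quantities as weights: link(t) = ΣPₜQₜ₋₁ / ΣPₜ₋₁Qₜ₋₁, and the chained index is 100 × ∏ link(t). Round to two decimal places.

138.53

Link Year 0→Year 1:
ΣP(Year 1)Q(Year 0) = 1.19×343 + 1.38×94 + 23.00×14 + 9.61×133 = 408.17 + 129.72 + 322 + 1278.13 = 2138.02
ΣP(Year 0)Q(Year 0) = 1.02×343 + 1.33×94 + 23.87×14 + 7.43×133 = 349.86 + 125.02 + 334.18 + 988.19 = 1797.25
link = 2138.02/1797.25 = 1.189606
Link Year 1→Year 2:
ΣP(Year 2)Q(Year 1) = 1.48×310 + 1.37×97 + 26.33×16 + 9.04×166 = 458.8 + 132.89 + 421.28 + 1500.64 = 2513.61
ΣP(Year 1)Q(Year 1) = 1.19×310 + 1.38×97 + 23.00×16 + 9.61×166 = 368.9 + 133.86 + 368 + 1595.26 = 2466.02
link = 2513.61/2466.02 = 1.019298
Link Year 2→Year 3:
ΣP(Year 3)Q(Year 2) = 1.80×382 + 1.55×86 + 31.81×16 + 9.97×190 = 687.6 + 133.3 + 508.96 + 1894.3 = 3224.16
ΣP(Year 2)Q(Year 2) = 1.48×382 + 1.37×86 + 26.33×16 + 9.04×190 = 565.36 + 117.82 + 421.28 + 1717.6 = 2822.06
link = 3224.16/2822.06 = 1.142485
Chained index = 100 × 1.189606 × 1.019298 × 1.142485 = 138.5335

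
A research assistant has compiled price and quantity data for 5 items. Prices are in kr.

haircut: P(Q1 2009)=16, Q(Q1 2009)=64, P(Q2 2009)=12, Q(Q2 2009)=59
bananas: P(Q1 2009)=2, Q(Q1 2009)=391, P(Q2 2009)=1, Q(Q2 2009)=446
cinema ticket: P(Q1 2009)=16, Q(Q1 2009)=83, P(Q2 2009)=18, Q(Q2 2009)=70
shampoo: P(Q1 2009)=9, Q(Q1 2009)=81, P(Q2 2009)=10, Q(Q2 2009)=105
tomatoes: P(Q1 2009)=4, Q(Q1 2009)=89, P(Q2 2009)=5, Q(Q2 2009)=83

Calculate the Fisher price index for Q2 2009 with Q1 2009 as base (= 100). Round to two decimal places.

Laspeyres component (base-period weights):
ΣP(Q2 2009)Q(Q1 2009) = 12×64 + 1×391 + 18×83 + 10×81 + 5×89 = 768 + 391 + 1494 + 810 + 445 = 3908
ΣP(Q1 2009)Q(Q1 2009) = 16×64 + 2×391 + 16×83 + 9×81 + 4×89 = 1024 + 782 + 1328 + 729 + 356 = 4219
L = 3908 / 4219 × 100 = 92.6286
Paasche component (current-period weights):
ΣP(Q2 2009)Q(Q2 2009) = 12×59 + 1×446 + 18×70 + 10×105 + 5×83 = 708 + 446 + 1260 + 1050 + 415 = 3879
ΣP(Q1 2009)Q(Q2 2009) = 16×59 + 2×446 + 16×70 + 9×105 + 4×83 = 944 + 892 + 1120 + 945 + 332 = 4233
P = 3879 / 4233 × 100 = 91.6371
Fisher = √(L × P) = √(92.6286 × 91.6371) = 92.1315

92.13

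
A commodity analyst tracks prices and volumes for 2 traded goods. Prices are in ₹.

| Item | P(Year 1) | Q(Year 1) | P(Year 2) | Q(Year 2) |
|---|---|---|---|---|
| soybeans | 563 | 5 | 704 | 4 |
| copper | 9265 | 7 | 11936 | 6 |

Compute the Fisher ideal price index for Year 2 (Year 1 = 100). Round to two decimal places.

128.68

Laspeyres component (base-period weights):
ΣP(Year 2)Q(Year 1) = 704×5 + 11936×7 = 3520 + 83552 = 87072
ΣP(Year 1)Q(Year 1) = 563×5 + 9265×7 = 2815 + 64855 = 67670
L = 87072 / 67670 × 100 = 128.6715
Paasche component (current-period weights):
ΣP(Year 2)Q(Year 2) = 704×4 + 11936×6 = 2816 + 71616 = 74432
ΣP(Year 1)Q(Year 2) = 563×4 + 9265×6 = 2252 + 55590 = 57842
P = 74432 / 57842 × 100 = 128.6816
Fisher = √(L × P) = √(128.6715 × 128.6816) = 128.6765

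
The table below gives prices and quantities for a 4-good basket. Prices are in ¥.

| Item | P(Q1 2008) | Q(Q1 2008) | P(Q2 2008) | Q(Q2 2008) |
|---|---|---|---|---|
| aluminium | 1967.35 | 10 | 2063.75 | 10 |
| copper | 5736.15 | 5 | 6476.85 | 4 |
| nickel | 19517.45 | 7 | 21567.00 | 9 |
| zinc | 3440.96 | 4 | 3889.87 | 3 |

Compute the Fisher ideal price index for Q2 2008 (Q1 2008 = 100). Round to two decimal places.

110.42

Laspeyres component (base-period weights):
ΣP(Q2 2008)Q(Q1 2008) = 2063.75×10 + 6476.85×5 + 21567.00×7 + 3889.87×4 = 20637.5 + 32384.25 + 150969 + 15559.48 = 219550.23
ΣP(Q1 2008)Q(Q1 2008) = 1967.35×10 + 5736.15×5 + 19517.45×7 + 3440.96×4 = 19673.5 + 28680.75 + 136622.15 + 13763.84 = 198740.24
L = 219550.23 / 198740.24 × 100 = 110.4709
Paasche component (current-period weights):
ΣP(Q2 2008)Q(Q2 2008) = 2063.75×10 + 6476.85×4 + 21567.00×9 + 3889.87×3 = 20637.5 + 25907.4 + 194103 + 11669.61 = 252317.51
ΣP(Q1 2008)Q(Q2 2008) = 1967.35×10 + 5736.15×4 + 19517.45×9 + 3440.96×3 = 19673.5 + 22944.6 + 175657.05 + 10322.88 = 228598.03
P = 252317.51 / 228598.03 × 100 = 110.3761
Fisher = √(L × P) = √(110.4709 × 110.3761) = 110.4235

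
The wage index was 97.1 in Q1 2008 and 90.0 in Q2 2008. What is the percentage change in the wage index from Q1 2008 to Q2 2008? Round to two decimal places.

-7.31%

Change = (90.0 − 97.1) / 97.1 × 100
       = -7.1 / 97.1 × 100 = -7.3120%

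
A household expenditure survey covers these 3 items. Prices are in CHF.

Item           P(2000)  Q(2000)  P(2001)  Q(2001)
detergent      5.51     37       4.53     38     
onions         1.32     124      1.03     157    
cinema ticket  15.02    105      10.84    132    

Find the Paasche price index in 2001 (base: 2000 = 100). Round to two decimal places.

Paasche price index uses current-period quantities as weights.
ΣP(2001)·Q(2001) = 4.53×38 + 1.03×157 + 10.84×132 = 172.14 + 161.71 + 1430.88 = 1764.73
ΣP(2000)·Q(2001) = 5.51×38 + 1.32×157 + 15.02×132 = 209.38 + 207.24 + 1982.64 = 2399.26
Index = 1764.73 / 2399.26 × 100 = 73.5531

73.55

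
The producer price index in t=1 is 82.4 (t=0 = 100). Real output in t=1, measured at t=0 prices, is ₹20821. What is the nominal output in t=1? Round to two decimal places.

17156.50

Nominal = Real × (Index/100) = 20821 × (82.4/100)
        = 20821 × 0.824 = 17156.5040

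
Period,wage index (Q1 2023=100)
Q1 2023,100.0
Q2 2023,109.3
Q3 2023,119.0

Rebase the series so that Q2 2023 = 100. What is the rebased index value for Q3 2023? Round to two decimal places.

Rebased(Q3 2023) = 119.0 / 109.3 × 100 = 108.8747

108.87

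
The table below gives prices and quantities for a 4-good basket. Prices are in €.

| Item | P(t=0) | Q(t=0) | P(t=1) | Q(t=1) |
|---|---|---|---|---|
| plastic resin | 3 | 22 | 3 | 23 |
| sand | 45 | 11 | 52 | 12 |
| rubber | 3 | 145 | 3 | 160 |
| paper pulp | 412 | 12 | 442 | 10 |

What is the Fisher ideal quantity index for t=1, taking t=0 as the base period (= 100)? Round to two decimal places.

87.70

Laspeyres component (base-period weights):
ΣP(t=0)Q(t=1) = 3×23 + 45×12 + 3×160 + 412×10 = 69 + 540 + 480 + 4120 = 5209
ΣP(t=0)Q(t=0) = 3×22 + 45×11 + 3×145 + 412×12 = 66 + 495 + 435 + 4944 = 5940
L = 5209 / 5940 × 100 = 87.6936
Paasche component (current-period weights):
ΣP(t=1)Q(t=1) = 3×23 + 52×12 + 3×160 + 442×10 = 69 + 624 + 480 + 4420 = 5593
ΣP(t=1)Q(t=0) = 3×22 + 52×11 + 3×145 + 442×12 = 66 + 572 + 435 + 5304 = 6377
P = 5593 / 6377 × 100 = 87.7058
Fisher = √(L × P) = √(87.6936 × 87.7058) = 87.6997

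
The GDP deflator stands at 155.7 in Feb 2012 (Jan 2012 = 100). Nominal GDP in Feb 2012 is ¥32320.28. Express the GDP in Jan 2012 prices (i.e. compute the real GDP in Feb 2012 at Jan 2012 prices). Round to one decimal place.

20758.0

Real = Nominal ÷ (Index/100) = 32320.28 ÷ (155.7/100)
     = 32320.28 ÷ 1.557 = 20758.0475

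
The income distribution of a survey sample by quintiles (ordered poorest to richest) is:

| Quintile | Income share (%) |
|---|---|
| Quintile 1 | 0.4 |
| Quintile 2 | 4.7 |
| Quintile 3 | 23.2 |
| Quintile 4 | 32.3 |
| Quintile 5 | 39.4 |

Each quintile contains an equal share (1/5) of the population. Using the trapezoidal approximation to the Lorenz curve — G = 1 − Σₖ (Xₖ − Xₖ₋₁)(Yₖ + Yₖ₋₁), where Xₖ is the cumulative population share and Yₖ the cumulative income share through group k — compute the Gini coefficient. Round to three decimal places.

0.422

Cumulative income shares Yₖ: 0.0040, 0.0510, 0.2830, 0.6060, 1.0000
Σ (Xₖ−Xₖ₋₁)(Yₖ+Yₖ₋₁) = (1/5)(0.0040+0.0000) + (1/5)(0.0510+0.0040) + (1/5)(0.2830+0.0510) + (1/5)(0.6060+0.2830) + (1/5)(1.0000+0.6060)
  = 0.0008 + 0.0110 + 0.0668 + 0.1778 + 0.3212 = 0.5776
G = 1 − 0.5776 = 0.4224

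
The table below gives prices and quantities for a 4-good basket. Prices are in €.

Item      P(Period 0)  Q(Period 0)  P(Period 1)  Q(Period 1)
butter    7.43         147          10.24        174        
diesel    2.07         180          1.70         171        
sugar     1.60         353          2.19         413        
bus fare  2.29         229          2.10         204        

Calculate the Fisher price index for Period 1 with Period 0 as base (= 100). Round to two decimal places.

121.36

Laspeyres component (base-period weights):
ΣP(Period 1)Q(Period 0) = 10.24×147 + 1.70×180 + 2.19×353 + 2.10×229 = 1505.28 + 306 + 773.07 + 480.9 = 3065.25
ΣP(Period 0)Q(Period 0) = 7.43×147 + 2.07×180 + 1.60×353 + 2.29×229 = 1092.21 + 372.6 + 564.8 + 524.41 = 2554.02
L = 3065.25 / 2554.02 × 100 = 120.0167
Paasche component (current-period weights):
ΣP(Period 1)Q(Period 1) = 10.24×174 + 1.70×171 + 2.19×413 + 2.10×204 = 1781.76 + 290.7 + 904.47 + 428.4 = 3405.33
ΣP(Period 0)Q(Period 1) = 7.43×174 + 2.07×171 + 1.60×413 + 2.29×204 = 1292.82 + 353.97 + 660.8 + 467.16 = 2774.75
P = 3405.33 / 2774.75 × 100 = 122.7257
Fisher = √(L × P) = √(120.0167 × 122.7257) = 121.3636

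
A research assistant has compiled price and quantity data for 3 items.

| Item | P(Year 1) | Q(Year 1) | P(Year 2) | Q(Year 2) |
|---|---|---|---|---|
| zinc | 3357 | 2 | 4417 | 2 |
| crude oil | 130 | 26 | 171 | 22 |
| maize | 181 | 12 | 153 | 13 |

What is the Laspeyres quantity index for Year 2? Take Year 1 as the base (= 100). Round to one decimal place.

Laspeyres quantity index uses base-period prices as weights.
ΣP(Year 1)·Q(Year 2) = 3357×2 + 130×22 + 181×13 = 6714 + 2860 + 2353 = 11927
ΣP(Year 1)·Q(Year 1) = 3357×2 + 130×26 + 181×12 = 6714 + 3380 + 2172 = 12266
Index = 11927 / 12266 × 100 = 97.2363

97.2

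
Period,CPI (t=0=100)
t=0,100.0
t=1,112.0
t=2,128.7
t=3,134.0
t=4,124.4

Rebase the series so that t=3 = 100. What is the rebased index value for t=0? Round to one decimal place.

74.6

Rebased(t=0) = 100.0 / 134.0 × 100 = 74.6269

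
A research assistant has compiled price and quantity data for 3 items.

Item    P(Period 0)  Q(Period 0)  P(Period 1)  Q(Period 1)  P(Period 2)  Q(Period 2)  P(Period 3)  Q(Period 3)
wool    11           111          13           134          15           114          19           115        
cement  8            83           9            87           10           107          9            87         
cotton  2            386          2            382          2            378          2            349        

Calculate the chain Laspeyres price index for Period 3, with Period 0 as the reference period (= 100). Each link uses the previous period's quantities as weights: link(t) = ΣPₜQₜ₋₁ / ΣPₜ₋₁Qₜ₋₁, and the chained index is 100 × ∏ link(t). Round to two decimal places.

Link Period 0→Period 1:
ΣP(Period 1)Q(Period 0) = 13×111 + 9×83 + 2×386 = 1443 + 747 + 772 = 2962
ΣP(Period 0)Q(Period 0) = 11×111 + 8×83 + 2×386 = 1221 + 664 + 772 = 2657
link = 2962/2657 = 1.114791
Link Period 1→Period 2:
ΣP(Period 2)Q(Period 1) = 15×134 + 10×87 + 2×382 = 2010 + 870 + 764 = 3644
ΣP(Period 1)Q(Period 1) = 13×134 + 9×87 + 2×382 = 1742 + 783 + 764 = 3289
link = 3644/3289 = 1.107936
Link Period 2→Period 3:
ΣP(Period 3)Q(Period 2) = 19×114 + 9×107 + 2×378 = 2166 + 963 + 756 = 3885
ΣP(Period 2)Q(Period 2) = 15×114 + 10×107 + 2×378 = 1710 + 1070 + 756 = 3536
link = 3885/3536 = 1.098699
Chained index = 100 × 1.114791 × 1.107936 × 1.098699 = 135.7022

135.70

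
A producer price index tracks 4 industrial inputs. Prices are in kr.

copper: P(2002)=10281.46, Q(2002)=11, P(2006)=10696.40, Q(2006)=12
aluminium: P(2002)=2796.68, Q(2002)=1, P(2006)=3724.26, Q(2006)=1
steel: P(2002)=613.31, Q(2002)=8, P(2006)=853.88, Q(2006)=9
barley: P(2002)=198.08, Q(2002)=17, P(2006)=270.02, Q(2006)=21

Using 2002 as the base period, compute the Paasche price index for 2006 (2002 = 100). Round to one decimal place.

Paasche price index uses current-period quantities as weights.
ΣP(2006)·Q(2006) = 10696.40×12 + 3724.26×1 + 853.88×9 + 270.02×21 = 128356.8 + 3724.26 + 7684.92 + 5670.42 = 145436.4
ΣP(2002)·Q(2006) = 10281.46×12 + 2796.68×1 + 613.31×9 + 198.08×21 = 123377.52 + 2796.68 + 5519.79 + 4159.68 = 135853.67
Index = 145436.4 / 135853.67 × 100 = 107.0537

107.1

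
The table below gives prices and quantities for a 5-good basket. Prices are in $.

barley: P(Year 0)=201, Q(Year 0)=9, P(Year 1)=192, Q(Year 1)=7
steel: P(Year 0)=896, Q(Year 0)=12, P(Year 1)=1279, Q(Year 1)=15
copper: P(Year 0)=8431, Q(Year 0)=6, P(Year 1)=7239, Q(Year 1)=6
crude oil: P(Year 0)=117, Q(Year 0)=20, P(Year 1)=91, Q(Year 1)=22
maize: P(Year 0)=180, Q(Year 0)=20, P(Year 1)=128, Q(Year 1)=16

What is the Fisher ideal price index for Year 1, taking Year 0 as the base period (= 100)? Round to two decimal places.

Laspeyres component (base-period weights):
ΣP(Year 1)Q(Year 0) = 192×9 + 1279×12 + 7239×6 + 91×20 + 128×20 = 1728 + 15348 + 43434 + 1820 + 2560 = 64890
ΣP(Year 0)Q(Year 0) = 201×9 + 896×12 + 8431×6 + 117×20 + 180×20 = 1809 + 10752 + 50586 + 2340 + 3600 = 69087
L = 64890 / 69087 × 100 = 93.9251
Paasche component (current-period weights):
ΣP(Year 1)Q(Year 1) = 192×7 + 1279×15 + 7239×6 + 91×22 + 128×16 = 1344 + 19185 + 43434 + 2002 + 2048 = 68013
ΣP(Year 0)Q(Year 1) = 201×7 + 896×15 + 8431×6 + 117×22 + 180×16 = 1407 + 13440 + 50586 + 2574 + 2880 = 70887
P = 68013 / 70887 × 100 = 95.9457
Fisher = √(L × P) = √(93.9251 × 95.9457) = 94.9300

94.93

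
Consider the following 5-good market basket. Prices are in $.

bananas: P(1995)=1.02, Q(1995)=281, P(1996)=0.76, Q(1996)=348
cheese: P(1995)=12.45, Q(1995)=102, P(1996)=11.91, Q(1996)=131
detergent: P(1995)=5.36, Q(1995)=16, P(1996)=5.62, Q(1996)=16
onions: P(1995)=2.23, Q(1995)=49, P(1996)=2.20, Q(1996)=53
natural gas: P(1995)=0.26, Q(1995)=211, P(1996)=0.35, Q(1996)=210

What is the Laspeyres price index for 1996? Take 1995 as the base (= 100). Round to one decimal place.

Laspeyres price index uses base-period quantities as weights.
ΣP(1996)·Q(1995) = 0.76×281 + 11.91×102 + 5.62×16 + 2.20×49 + 0.35×211 = 213.56 + 1214.82 + 89.92 + 107.8 + 73.85 = 1699.95
ΣP(1995)·Q(1995) = 1.02×281 + 12.45×102 + 5.36×16 + 2.23×49 + 0.26×211 = 286.62 + 1269.9 + 85.76 + 109.27 + 54.86 = 1806.41
Index = 1699.95 / 1806.41 × 100 = 94.1065

94.1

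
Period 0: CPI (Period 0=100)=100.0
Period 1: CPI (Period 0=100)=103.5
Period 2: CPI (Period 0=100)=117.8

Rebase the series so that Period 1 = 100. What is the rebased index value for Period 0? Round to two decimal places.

96.62

Rebased(Period 0) = 100.0 / 103.5 × 100 = 96.6184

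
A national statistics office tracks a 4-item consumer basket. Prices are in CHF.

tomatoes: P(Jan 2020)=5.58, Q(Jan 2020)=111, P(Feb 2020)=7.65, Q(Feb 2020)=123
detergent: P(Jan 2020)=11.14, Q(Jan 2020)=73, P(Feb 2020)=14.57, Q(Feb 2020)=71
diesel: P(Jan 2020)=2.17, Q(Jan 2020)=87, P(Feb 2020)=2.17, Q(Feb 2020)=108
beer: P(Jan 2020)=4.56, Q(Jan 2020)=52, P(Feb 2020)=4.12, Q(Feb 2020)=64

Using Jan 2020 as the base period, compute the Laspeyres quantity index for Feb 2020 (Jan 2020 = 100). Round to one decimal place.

107.8

Laspeyres quantity index uses base-period prices as weights.
ΣP(Jan 2020)·Q(Feb 2020) = 5.58×123 + 11.14×71 + 2.17×108 + 4.56×64 = 686.34 + 790.94 + 234.36 + 291.84 = 2003.48
ΣP(Jan 2020)·Q(Jan 2020) = 5.58×111 + 11.14×73 + 2.17×87 + 4.56×52 = 619.38 + 813.22 + 188.79 + 237.12 = 1858.51
Index = 2003.48 / 1858.51 × 100 = 107.8003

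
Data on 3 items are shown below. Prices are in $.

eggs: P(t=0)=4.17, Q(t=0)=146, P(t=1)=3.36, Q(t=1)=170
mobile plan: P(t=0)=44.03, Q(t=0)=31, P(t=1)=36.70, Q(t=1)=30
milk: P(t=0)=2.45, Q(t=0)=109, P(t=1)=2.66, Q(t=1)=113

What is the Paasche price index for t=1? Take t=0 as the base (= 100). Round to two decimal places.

85.53

Paasche price index uses current-period quantities as weights.
ΣP(t=1)·Q(t=1) = 3.36×170 + 36.70×30 + 2.66×113 = 571.2 + 1101 + 300.58 = 1972.78
ΣP(t=0)·Q(t=1) = 4.17×170 + 44.03×30 + 2.45×113 = 708.9 + 1320.9 + 276.85 = 2306.65
Index = 1972.78 / 2306.65 × 100 = 85.5258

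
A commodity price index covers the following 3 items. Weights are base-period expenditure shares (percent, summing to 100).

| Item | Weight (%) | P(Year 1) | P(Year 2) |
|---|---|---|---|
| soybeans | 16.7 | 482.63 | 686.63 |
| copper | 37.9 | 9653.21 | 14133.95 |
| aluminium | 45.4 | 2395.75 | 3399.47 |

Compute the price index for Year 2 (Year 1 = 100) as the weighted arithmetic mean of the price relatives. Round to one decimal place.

soybeans: 16.7 × (686.63/482.63) = 16.7 × 1.422684 = 23.7588
copper: 37.9 × (14133.95/9653.21) = 37.9 × 1.464171 = 55.4921
aluminium: 45.4 × (3399.47/2395.75) = 45.4 × 1.418959 = 64.4207
Index = Σ wᵢ·(p₁ᵢ/p₀ᵢ) = 23.7588 + 55.4921 + 64.4207 = 143.6716

143.7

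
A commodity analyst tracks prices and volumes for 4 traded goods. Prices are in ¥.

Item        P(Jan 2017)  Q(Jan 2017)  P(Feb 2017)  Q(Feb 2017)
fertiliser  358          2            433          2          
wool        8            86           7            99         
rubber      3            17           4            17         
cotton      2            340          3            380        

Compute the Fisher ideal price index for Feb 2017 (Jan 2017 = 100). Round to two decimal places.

119.52

Laspeyres component (base-period weights):
ΣP(Feb 2017)Q(Jan 2017) = 433×2 + 7×86 + 4×17 + 3×340 = 866 + 602 + 68 + 1020 = 2556
ΣP(Jan 2017)Q(Jan 2017) = 358×2 + 8×86 + 3×17 + 2×340 = 716 + 688 + 51 + 680 = 2135
L = 2556 / 2135 × 100 = 119.7190
Paasche component (current-period weights):
ΣP(Feb 2017)Q(Feb 2017) = 433×2 + 7×99 + 4×17 + 3×380 = 866 + 693 + 68 + 1140 = 2767
ΣP(Jan 2017)Q(Feb 2017) = 358×2 + 8×99 + 3×17 + 2×380 = 716 + 792 + 51 + 760 = 2319
P = 2767 / 2319 × 100 = 119.3187
Fisher = √(L × P) = √(119.7190 × 119.3187) = 119.5187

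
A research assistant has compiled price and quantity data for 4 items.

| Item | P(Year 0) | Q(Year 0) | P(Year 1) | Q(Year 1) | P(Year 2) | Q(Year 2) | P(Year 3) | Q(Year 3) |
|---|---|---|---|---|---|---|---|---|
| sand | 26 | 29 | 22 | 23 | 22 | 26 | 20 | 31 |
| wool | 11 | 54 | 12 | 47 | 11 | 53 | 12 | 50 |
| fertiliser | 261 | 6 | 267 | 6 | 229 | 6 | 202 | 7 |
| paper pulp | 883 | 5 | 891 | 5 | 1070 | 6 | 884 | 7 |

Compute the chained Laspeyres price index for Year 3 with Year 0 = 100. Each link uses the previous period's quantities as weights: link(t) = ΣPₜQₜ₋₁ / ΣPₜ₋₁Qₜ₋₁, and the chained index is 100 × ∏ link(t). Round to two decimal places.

Link Year 0→Year 1:
ΣP(Year 1)Q(Year 0) = 22×29 + 12×54 + 267×6 + 891×5 = 638 + 648 + 1602 + 4455 = 7343
ΣP(Year 0)Q(Year 0) = 26×29 + 11×54 + 261×6 + 883×5 = 754 + 594 + 1566 + 4415 = 7329
link = 7343/7329 = 1.001910
Link Year 1→Year 2:
ΣP(Year 2)Q(Year 1) = 22×23 + 11×47 + 229×6 + 1070×5 = 506 + 517 + 1374 + 5350 = 7747
ΣP(Year 1)Q(Year 1) = 22×23 + 12×47 + 267×6 + 891×5 = 506 + 564 + 1602 + 4455 = 7127
link = 7747/7127 = 1.086993
Link Year 2→Year 3:
ΣP(Year 3)Q(Year 2) = 20×26 + 12×53 + 202×6 + 884×6 = 520 + 636 + 1212 + 5304 = 7672
ΣP(Year 2)Q(Year 2) = 22×26 + 11×53 + 229×6 + 1070×6 = 572 + 583 + 1374 + 6420 = 8949
link = 7672/8949 = 0.857302
Chained index = 100 × 1.001910 × 1.086993 × 0.857302 = 93.3662

93.37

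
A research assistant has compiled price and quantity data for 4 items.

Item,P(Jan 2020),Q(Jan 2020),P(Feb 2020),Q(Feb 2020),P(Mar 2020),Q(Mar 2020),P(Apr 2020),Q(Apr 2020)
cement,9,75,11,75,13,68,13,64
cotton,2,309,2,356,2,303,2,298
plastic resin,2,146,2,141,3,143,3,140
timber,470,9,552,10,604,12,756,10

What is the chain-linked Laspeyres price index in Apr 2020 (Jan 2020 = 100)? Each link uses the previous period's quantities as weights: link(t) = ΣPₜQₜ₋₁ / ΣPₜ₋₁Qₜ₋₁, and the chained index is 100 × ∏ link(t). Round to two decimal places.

153.48

Link Jan 2020→Feb 2020:
ΣP(Feb 2020)Q(Jan 2020) = 11×75 + 2×309 + 2×146 + 552×9 = 825 + 618 + 292 + 4968 = 6703
ΣP(Jan 2020)Q(Jan 2020) = 9×75 + 2×309 + 2×146 + 470×9 = 675 + 618 + 292 + 4230 = 5815
link = 6703/5815 = 1.152709
Link Feb 2020→Mar 2020:
ΣP(Mar 2020)Q(Feb 2020) = 13×75 + 2×356 + 3×141 + 604×10 = 975 + 712 + 423 + 6040 = 8150
ΣP(Feb 2020)Q(Feb 2020) = 11×75 + 2×356 + 2×141 + 552×10 = 825 + 712 + 282 + 5520 = 7339
link = 8150/7339 = 1.110506
Link Mar 2020→Apr 2020:
ΣP(Apr 2020)Q(Mar 2020) = 13×68 + 2×303 + 3×143 + 756×12 = 884 + 606 + 429 + 9072 = 10991
ΣP(Mar 2020)Q(Mar 2020) = 13×68 + 2×303 + 3×143 + 604×12 = 884 + 606 + 429 + 7248 = 9167
link = 10991/9167 = 1.198975
Chained index = 100 × 1.152709 × 1.110506 × 1.198975 = 153.4794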